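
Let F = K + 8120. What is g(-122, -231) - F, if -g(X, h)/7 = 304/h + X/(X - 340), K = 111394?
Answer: -1314573/11 ≈ -1.1951e+5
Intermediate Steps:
g(X, h) = -2128/h - 7*X/(-340 + X) (g(X, h) = -7*(304/h + X/(X - 340)) = -7*(304/h + X/(-340 + X)) = -2128/h - 7*X/(-340 + X))
F = 119514 (F = 111394 + 8120 = 119514)
g(-122, -231) - F = 7*(103360 - 304*(-122) - 1*(-122)*(-231))/(-231*(-340 - 122)) - 1*119514 = 7*(-1/231)*(103360 + 37088 - 28182)/(-462) - 119514 = 7*(-1/231)*(-1/462)*112266 - 119514 = 81/11 - 119514 = -1314573/11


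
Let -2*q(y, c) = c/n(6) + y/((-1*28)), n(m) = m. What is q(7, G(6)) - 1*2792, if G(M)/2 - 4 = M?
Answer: -67045/24 ≈ -2793.5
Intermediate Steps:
G(M) = 8 + 2*M
q(y, c) = -c/12 + y/56 (q(y, c) = -(c/6 + y/((-1*28)))/2 = -(c*(1/6) + y/(-28))/2 = -(c/6 + y*(-1/28))/2 = -(c/6 - y/28)/2 = -(-y/28 + c/6)/2 = -c/12 + y/56)
q(7, G(6)) - 1*2792 = (-(8 + 2*6)/12 + (1/56)*7) - 1*2792 = (-(8 + 12)/12 + 1/8) - 2792 = (-1/12*20 + 1/8) - 2792 = (-5/3 + 1/8) - 2792 = -37/24 - 2792 = -67045/24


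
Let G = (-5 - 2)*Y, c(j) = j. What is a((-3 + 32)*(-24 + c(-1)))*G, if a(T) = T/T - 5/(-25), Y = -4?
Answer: 168/5 ≈ 33.600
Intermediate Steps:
G = 28 (G = (-5 - 2)*(-4) = -7*(-4) = 28)
a(T) = 6/5 (a(T) = 1 - 5*(-1/25) = 1 + 1/5 = 6/5)
a((-3 + 32)*(-24 + c(-1)))*G = (6/5)*28 = 168/5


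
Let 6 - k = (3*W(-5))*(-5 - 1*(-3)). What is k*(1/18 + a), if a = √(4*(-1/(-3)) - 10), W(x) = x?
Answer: -4/3 - 8*I*√78 ≈ -1.3333 - 70.654*I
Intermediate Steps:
k = -24 (k = 6 - 3*(-5)*(-5 - 1*(-3)) = 6 - (-15)*(-5 + 3) = 6 - (-15)*(-2) = 6 - 1*30 = 6 - 30 = -24)
a = I*√78/3 (a = √(4*(-1*(-⅓)) - 10) = √(4*(⅓) - 10) = √(4/3 - 10) = √(-26/3) = I*√78/3 ≈ 2.9439*I)
k*(1/18 + a) = -24*(1/18 + I*√78/3) = -4/3 - 8*I*√78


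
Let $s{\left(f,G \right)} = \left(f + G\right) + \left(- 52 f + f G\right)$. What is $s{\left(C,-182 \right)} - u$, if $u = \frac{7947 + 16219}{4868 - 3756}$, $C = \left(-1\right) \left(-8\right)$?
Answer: $- \frac{1149659}{556} \approx -2067.7$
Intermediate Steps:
$C = 8$
$s{\left(f,G \right)} = G - 51 f + G f$ ($s{\left(f,G \right)} = \left(G + f\right) + \left(- 52 f + G f\right) = G - 51 f + G f$)
$u = \frac{12083}{556}$ ($u = \frac{24166}{1112} = 24166 \cdot \frac{1}{1112} = \frac{12083}{556} \approx 21.732$)
$s{\left(C,-182 \right)} - u = \left(-182 - 408 - 1456\right) - \frac{12083}{556} = -2046 - \frac{12083}{556} = - \frac{1149659}{556}$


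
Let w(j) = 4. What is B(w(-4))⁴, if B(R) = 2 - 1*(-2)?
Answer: 256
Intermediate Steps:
B(R) = 4 (B(R) = 2 + 2 = 4)
B(w(-4))⁴ = 4⁴ = 256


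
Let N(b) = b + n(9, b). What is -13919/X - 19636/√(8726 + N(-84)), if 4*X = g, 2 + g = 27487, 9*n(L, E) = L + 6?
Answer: -55676/27485 - 19636*√77793/25931 ≈ -213.23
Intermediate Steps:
n(L, E) = ⅔ + L/9 (n(L, E) = (L + 6)/9 = (6 + L)/9 = ⅔ + L/9)
g = 27485 (g = -2 + 27487 = 27485)
X = 27485/4 (X = (¼)*27485 = 27485/4 ≈ 6871.3)
N(b) = 5/3 + b (N(b) = b + (⅔ + (⅑)*9) = b + (⅔ + 1) = b + 5/3 = 5/3 + b)
-13919/X - 19636/√(8726 + N(-84)) = -13919/27485/4 - 19636/√(8726 + (5/3 - 84)) = -13919*4/27485 - 19636/√(8726 - 247/3) = -55676/27485 - 19636*√77793/25931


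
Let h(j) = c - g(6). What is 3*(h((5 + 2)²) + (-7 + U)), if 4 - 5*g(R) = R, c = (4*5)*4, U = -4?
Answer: 1041/5 ≈ 208.20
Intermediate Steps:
c = 80 (c = 20*4 = 80)
g(R) = ⅘ - R/5
h(j) = 402/5 (h(j) = 80 - (⅘ - ⅕*6) = 80 - (⅘ - 6/5) = 80 - 1*(-⅖) = 80 + ⅖ = 402/5)
3*(h((5 + 2)²) + (-7 + U)) = 3*(402/5 + (-7 - 4)) = 3*(402/5 - 11) = 3*(347/5) = 1041/5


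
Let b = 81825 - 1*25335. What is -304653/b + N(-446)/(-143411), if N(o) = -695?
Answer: -14550443611/2700429130 ≈ -5.3882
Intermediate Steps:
b = 56490 (b = 81825 - 25335 = 56490)
-304653/b + N(-446)/(-143411) = -304653/56490 - 695/(-143411) = -304653*1/56490 - 695*(-1/143411) = -101551/18830 + 695/143411 = -14550443611/2700429130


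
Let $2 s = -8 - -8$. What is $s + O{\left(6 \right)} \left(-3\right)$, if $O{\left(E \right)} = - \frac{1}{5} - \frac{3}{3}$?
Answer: $\frac{18}{5} \approx 3.6$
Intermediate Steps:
$O{\left(E \right)} = - \frac{6}{5}$ ($O{\left(E \right)} = \left(-1\right) \frac{1}{5} - 1 = - \frac{1}{5} - 1 = - \frac{6}{5}$)
$s = 0$ ($s = \frac{-8 - -8}{2} = \frac{-8 + 8}{2} = \frac{1}{2} \cdot 0 = 0$)
$s + O{\left(6 \right)} \left(-3\right) = 0 - - \frac{18}{5} = 0 + \frac{18}{5} = \frac{18}{5}$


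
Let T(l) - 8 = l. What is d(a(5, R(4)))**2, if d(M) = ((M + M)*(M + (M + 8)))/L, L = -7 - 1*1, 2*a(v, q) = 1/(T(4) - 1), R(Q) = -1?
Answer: 7921/937024 ≈ 0.0084534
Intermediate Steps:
T(l) = 8 + l
a(v, q) = 1/22 (a(v, q) = 1/(2*((8 + 4) - 1)) = 1/(2*(12 - 1)) = (1/2)/11 = (1/2)*(1/11) = 1/22)
L = -8 (L = -7 - 1 = -8)
d(M) = -M*(8 + 2*M)/4 (d(M) = ((M + M)*(M + (M + 8)))/(-8) = ((2*M)*(M + (8 + M)))*(-1/8) = ((2*M)*(8 + 2*M))*(-1/8) = (2*M*(8 + 2*M))*(-1/8) = -M*(8 + 2*M)/4)
d(a(5, R(4)))**2 = (-1/2*1/22*(4 + 1/22))**2 = (-1/2*1/22*89/22)**2 = (-89/968)**2 = 7921/937024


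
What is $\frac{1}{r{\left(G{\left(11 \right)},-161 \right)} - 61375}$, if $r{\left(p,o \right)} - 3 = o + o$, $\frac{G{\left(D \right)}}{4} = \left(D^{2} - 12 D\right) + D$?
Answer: $- \frac{1}{61694} \approx -1.6209 \cdot 10^{-5}$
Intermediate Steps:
$G{\left(D \right)} = - 44 D + 4 D^{2}$ ($G{\left(D \right)} = 4 \left(\left(D^{2} - 12 D\right) + D\right) = 4 \left(D^{2} - 11 D\right) = - 44 D + 4 D^{2}$)
$r{\left(p,o \right)} = 3 + 2 o$ ($r{\left(p,o \right)} = 3 + \left(o + o\right) = 3 + 2 o$)
$\frac{1}{r{\left(G{\left(11 \right)},-161 \right)} - 61375} = \frac{1}{\left(3 + 2 \left(-161\right)\right) - 61375} = \frac{1}{\left(3 - 322\right) - 61375} = \frac{1}{-319 - 61375} = \frac{1}{-61694} = - \frac{1}{61694}$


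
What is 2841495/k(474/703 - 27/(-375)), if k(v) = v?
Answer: 83232124375/21859 ≈ 3.8077e+6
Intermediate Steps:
2841495/k(474/703 - 27/(-375)) = 2841495/(474/703 - 27/(-375)) = 2841495/(474*(1/703) - 27*(-1/375)) = 2841495/(474/703 + 9/125) = 2841495/(65577/87875) = 2841495*(87875/65577) = 83232124375/21859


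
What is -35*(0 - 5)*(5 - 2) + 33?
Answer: 558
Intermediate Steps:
-35*(0 - 5)*(5 - 2) + 33 = -(-175)*3 + 33 = -35*(-15) + 33 = 525 + 33 = 558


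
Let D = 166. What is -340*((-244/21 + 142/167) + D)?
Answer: -185094640/3507 ≈ -52779.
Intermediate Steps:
-340*((-244/21 + 142/167) + D) = -340*((-244/21 + 142/167) + 166) = -340*(-37766/3507 + 166) = -340*544396/3507 = -185094640/3507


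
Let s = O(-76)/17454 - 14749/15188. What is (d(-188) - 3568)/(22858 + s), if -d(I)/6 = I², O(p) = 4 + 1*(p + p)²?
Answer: -28581089207232/3029775829637 ≈ -9.4334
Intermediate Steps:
O(p) = 4 + 4*p² (O(p) = 4 + 1*(2*p)² = 4 + 1*(4*p²) = 4 + 4*p²)
d(I) = -6*I²
s = 46767629/132545676 (s = (4 + 4*(-76)²)/17454 - 14749/15188 = (4 + 4*5776)*(1/17454) - 14749*1/15188 = (4 + 23104)*(1/17454) - 14749/15188 = 23108*(1/17454) - 14749/15188 = 11554/8727 - 14749/15188 = 46767629/132545676 ≈ 0.35284)
(d(-188) - 3568)/(22858 + s) = (-6*(-188)² - 3568)/(22858 + 46767629/132545676) = (-6*35344 - 3568)/(3029775829637/132545676) = (-212064 - 3568)*(132545676/3029775829637) = -215632*132545676/3029775829637 = -28581089207232/3029775829637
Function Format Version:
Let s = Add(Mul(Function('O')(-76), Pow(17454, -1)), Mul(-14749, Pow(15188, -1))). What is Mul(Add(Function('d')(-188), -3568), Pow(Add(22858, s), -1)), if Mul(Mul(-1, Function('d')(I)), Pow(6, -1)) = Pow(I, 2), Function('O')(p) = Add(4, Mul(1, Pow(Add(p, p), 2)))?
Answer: Rational(-28581089207232, 3029775829637) ≈ -9.4334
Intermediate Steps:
Function('O')(p) = Add(4, Mul(4, Pow(p, 2))) (Function('O')(p) = Add(4, Mul(1, Pow(Mul(2, p), 2))) = Add(4, Mul(1, Mul(4, Pow(p, 2)))) = Add(4, Mul(4, Pow(p, 2))))
Function('d')(I) = Mul(-6, Pow(I, 2))
s = Rational(46767629, 132545676) (s = Add(Mul(Add(4, Mul(4, Pow(-76, 2))), Pow(17454, -1)), Mul(-14749, Pow(15188, -1))) = Add(Mul(Add(4, Mul(4, 5776)), Rational(1, 17454)), Mul(-14749, Rational(1, 15188))) = Add(Mul(Add(4, 23104), Rational(1, 17454)), Rational(-14749, 15188)) = Add(Mul(23108, Rational(1, 17454)), Rational(-14749, 15188)) = Add(Rational(11554, 8727), Rational(-14749, 15188)) = Rational(46767629, 132545676) ≈ 0.35284)
Mul(Add(Function('d')(-188), -3568), Pow(Add(22858, s), -1)) = Mul(Add(Mul(-6, Pow(-188, 2)), -3568), Pow(Add(22858, Rational(46767629, 132545676)), -1)) = Mul(Add(Mul(-6, 35344), -3568), Pow(Rational(3029775829637, 132545676), -1)) = Mul(Add(-212064, -3568), Rational(132545676, 3029775829637)) = Mul(-215632, Rational(132545676, 3029775829637)) = Rational(-28581089207232, 3029775829637)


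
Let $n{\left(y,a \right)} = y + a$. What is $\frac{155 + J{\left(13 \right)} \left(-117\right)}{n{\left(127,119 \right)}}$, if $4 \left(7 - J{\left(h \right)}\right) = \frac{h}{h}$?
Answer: $- \frac{2539}{984} \approx -2.5803$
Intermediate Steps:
$J{\left(h \right)} = \frac{27}{4}$ ($J{\left(h \right)} = 7 - \frac{h \frac{1}{h}}{4} = 7 - \frac{1}{4} = \frac{27}{4}$)
$n{\left(y,a \right)} = a + y$
$\frac{155 + J{\left(13 \right)} \left(-117\right)}{n{\left(127,119 \right)}} = \frac{155 + \frac{27}{4} \left(-117\right)}{119 + 127} = \frac{155 - \frac{3159}{4}}{246} = \left(- \frac{2539}{4}\right) \frac{1}{246} = - \frac{2539}{984}$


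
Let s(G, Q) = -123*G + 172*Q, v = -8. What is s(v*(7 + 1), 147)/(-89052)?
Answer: -2763/7421 ≈ -0.37232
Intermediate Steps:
s(v*(7 + 1), 147)/(-89052) = (-(-984)*(7 + 1) + 172*147)/(-89052) = (-(-984)*8 + 25284)*(-1/89052) = (-123*(-64) + 25284)*(-1/89052) = (7872 + 25284)*(-1/89052) = 33156*(-1/89052) = -2763/7421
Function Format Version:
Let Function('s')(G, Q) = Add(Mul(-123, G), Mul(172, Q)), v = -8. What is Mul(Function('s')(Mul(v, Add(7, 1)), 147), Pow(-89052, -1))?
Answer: Rational(-2763, 7421) ≈ -0.37232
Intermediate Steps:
Mul(Function('s')(Mul(v, Add(7, 1)), 147), Pow(-89052, -1)) = Mul(Add(Mul(-123, Mul(-8, Add(7, 1))), Mul(172, 147)), Pow(-89052, -1)) = Mul(Add(Mul(-123, Mul(-8, 8)), 25284), Rational(-1, 89052)) = Mul(Add(Mul(-123, -64), 25284), Rational(-1, 89052)) = Mul(Add(7872, 25284), Rational(-1, 89052)) = Mul(33156, Rational(-1, 89052)) = Rational(-2763, 7421)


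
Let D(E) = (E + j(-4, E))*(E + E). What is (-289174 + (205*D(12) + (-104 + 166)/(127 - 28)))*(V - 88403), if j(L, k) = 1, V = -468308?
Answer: 12412497488164/99 ≈ 1.2538e+11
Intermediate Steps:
D(E) = 2*E*(1 + E) (D(E) = (E + 1)*(E + E) = (1 + E)*(2*E) = 2*E*(1 + E))
(-289174 + (205*D(12) + (-104 + 166)/(127 - 28)))*(V - 88403) = (-289174 + (205*(2*12*(1 + 12)) + (-104 + 166)/(127 - 28)))*(-468308 - 88403) = (-289174 + (205*(2*12*13) + 62/99))*(-556711) = (-289174 + (205*312 + 62*(1/99)))*(-556711) = (-289174 + (63960 + 62/99))*(-556711) = (-289174 + 6332102/99)*(-556711) = -22296124/99*(-556711) = 12412497488164/99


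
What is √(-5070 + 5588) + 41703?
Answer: 41703 + √518 ≈ 41726.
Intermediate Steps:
√(-5070 + 5588) + 41703 = √518 + 41703 = 41703 + √518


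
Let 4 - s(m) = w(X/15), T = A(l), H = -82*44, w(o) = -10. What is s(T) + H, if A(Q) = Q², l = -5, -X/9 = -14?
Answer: -3594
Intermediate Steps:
X = 126 (X = -9*(-14) = 126)
H = -3608
T = 25 (T = (-5)² = 25)
s(m) = 14 (s(m) = 4 - 1*(-10) = 4 + 10 = 14)
s(T) + H = 14 - 3608 = -3594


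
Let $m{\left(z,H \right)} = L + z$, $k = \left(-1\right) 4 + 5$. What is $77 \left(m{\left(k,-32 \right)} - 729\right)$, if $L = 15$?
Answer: $-54901$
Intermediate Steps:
$k = 1$ ($k = -4 + 5 = 1$)
$m{\left(z,H \right)} = 15 + z$
$77 \left(m{\left(k,-32 \right)} - 729\right) = 77 \left(\left(15 + 1\right) - 729\right) = 77 \left(16 - 729\right) = 77 \left(-713\right) = -54901$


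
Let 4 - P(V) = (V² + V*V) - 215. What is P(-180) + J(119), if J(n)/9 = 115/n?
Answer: -7684104/119 ≈ -64572.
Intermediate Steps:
J(n) = 1035/n (J(n) = 9*(115/n) = 1035/n)
P(V) = 219 - 2*V² (P(V) = 4 - ((V² + V*V) - 215) = 4 - ((V² + V²) - 215) = 4 - (2*V² - 215) = 4 - (-215 + 2*V²) = 4 + (215 - 2*V²) = 219 - 2*V²)
P(-180) + J(119) = (219 - 2*(-180)²) + 1035/119 = (219 - 2*32400) + 1035*(1/119) = (219 - 64800) + 1035/119 = -64581 + 1035/119 = -7684104/119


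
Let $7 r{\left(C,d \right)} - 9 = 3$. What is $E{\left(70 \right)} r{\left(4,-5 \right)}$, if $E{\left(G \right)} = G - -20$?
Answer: $\frac{1080}{7} \approx 154.29$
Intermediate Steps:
$E{\left(G \right)} = 20 + G$ ($E{\left(G \right)} = G + 20 = 20 + G$)
$r{\left(C,d \right)} = \frac{12}{7}$ ($r{\left(C,d \right)} = \frac{9}{7} + \frac{1}{7} \cdot 3 = \frac{9}{7} + \frac{3}{7} = \frac{12}{7}$)
$E{\left(70 \right)} r{\left(4,-5 \right)} = \left(20 + 70\right) \frac{12}{7} = 90 \cdot \frac{12}{7} = \frac{1080}{7}$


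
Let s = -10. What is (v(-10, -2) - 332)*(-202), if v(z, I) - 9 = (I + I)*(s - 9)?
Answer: 49894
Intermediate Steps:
v(z, I) = 9 - 38*I (v(z, I) = 9 + (I + I)*(-10 - 9) = 9 + (2*I)*(-19) = 9 - 38*I)
(v(-10, -2) - 332)*(-202) = ((9 - 38*(-2)) - 332)*(-202) = ((9 + 76) - 332)*(-202) = (85 - 332)*(-202) = -247*(-202) = 49894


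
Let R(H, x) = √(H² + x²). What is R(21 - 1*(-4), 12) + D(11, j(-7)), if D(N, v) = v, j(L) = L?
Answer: -7 + √769 ≈ 20.731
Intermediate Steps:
R(21 - 1*(-4), 12) + D(11, j(-7)) = √((21 - 1*(-4))² + 12²) - 7 = √((21 + 4)² + 144) - 7 = √(25² + 144) - 7 = √(625 + 144) - 7 = √769 - 7 = -7 + √769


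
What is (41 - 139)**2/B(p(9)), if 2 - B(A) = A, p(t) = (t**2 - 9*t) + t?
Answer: -1372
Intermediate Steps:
p(t) = t**2 - 8*t
B(A) = 2 - A
(41 - 139)**2/B(p(9)) = (41 - 139)**2/(2 - 9*(-8 + 9)) = (-98)**2/(2 - 9) = 9604/(2 - 1*9) = 9604/(2 - 9) = 9604/(-7) = 9604*(-1/7) = -1372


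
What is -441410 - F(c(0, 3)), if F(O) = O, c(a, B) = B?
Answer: -441413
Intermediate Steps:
-441410 - F(c(0, 3)) = -441410 - 1*3 = -441410 - 3 = -441413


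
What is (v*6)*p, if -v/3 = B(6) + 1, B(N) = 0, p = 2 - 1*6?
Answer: 72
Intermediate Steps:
p = -4 (p = 2 - 6 = -4)
v = -3 (v = -3*(0 + 1) = -3*1 = -3)
(v*6)*p = -3*6*(-4) = -18*(-4) = 72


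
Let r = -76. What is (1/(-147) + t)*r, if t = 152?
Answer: -1698068/147 ≈ -11551.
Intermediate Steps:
(1/(-147) + t)*r = (1/(-147) + 152)*(-76) = (-1/147 + 152)*(-76) = (22343/147)*(-76) = -1698068/147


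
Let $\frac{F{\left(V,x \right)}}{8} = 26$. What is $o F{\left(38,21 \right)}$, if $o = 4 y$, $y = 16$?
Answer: $13312$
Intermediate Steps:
$F{\left(V,x \right)} = 208$ ($F{\left(V,x \right)} = 8 \cdot 26 = 208$)
$o = 64$ ($o = 4 \cdot 16 = 64$)
$o F{\left(38,21 \right)} = 64 \cdot 208 = 13312$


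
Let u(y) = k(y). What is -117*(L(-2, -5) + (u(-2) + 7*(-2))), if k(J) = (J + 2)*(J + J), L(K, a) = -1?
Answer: 1755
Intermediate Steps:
k(J) = 2*J*(2 + J) (k(J) = (2 + J)*(2*J) = 2*J*(2 + J))
u(y) = 2*y*(2 + y)
-117*(L(-2, -5) + (u(-2) + 7*(-2))) = -117*(-1 + (2*(-2)*(2 - 2) + 7*(-2))) = -117*(-1 + (2*(-2)*0 - 14)) = -117*(-1 + (0 - 14)) = -117*(-1 - 14) = -117*(-15) = 1755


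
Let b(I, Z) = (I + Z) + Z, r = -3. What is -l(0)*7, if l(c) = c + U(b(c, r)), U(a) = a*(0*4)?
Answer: 0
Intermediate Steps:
b(I, Z) = I + 2*Z
U(a) = 0 (U(a) = a*0 = 0)
l(c) = c (l(c) = c + 0 = c)
-l(0)*7 = -1*0*7 = 0*7 = 0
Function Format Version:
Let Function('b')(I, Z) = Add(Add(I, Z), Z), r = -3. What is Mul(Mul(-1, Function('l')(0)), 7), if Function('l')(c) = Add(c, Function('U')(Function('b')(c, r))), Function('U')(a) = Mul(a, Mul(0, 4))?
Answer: 0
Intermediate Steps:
Function('b')(I, Z) = Add(I, Mul(2, Z))
Function('U')(a) = 0 (Function('U')(a) = Mul(a, 0) = 0)
Function('l')(c) = c (Function('l')(c) = Add(c, 0) = c)
Mul(Mul(-1, Function('l')(0)), 7) = Mul(Mul(-1, 0), 7) = Mul(0, 7) = 0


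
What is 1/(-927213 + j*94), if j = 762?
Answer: -1/855585 ≈ -1.1688e-6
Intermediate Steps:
1/(-927213 + j*94) = 1/(-927213 + 762*94) = 1/(-927213 + 71628) = 1/(-855585) = -1/855585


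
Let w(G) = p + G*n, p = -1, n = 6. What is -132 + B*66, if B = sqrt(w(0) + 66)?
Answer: -132 + 66*sqrt(65) ≈ 400.11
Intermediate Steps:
w(G) = -1 + 6*G (w(G) = -1 + G*6 = -1 + 6*G)
B = sqrt(65) (B = sqrt((-1 + 6*0) + 66) = sqrt((-1 + 0) + 66) = sqrt(-1 + 66) = sqrt(65) ≈ 8.0623)
-132 + B*66 = -132 + sqrt(65)*66 = -132 + 66*sqrt(65)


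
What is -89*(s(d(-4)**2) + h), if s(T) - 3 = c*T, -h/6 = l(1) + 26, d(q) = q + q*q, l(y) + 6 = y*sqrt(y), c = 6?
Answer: -65949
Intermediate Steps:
l(y) = -6 + y**(3/2) (l(y) = -6 + y*sqrt(y) = -6 + y**(3/2))
d(q) = q + q**2
h = -126 (h = -6*((-6 + 1**(3/2)) + 26) = -6*((-6 + 1) + 26) = -6*(-5 + 26) = -6*21 = -126)
s(T) = 3 + 6*T
-89*(s(d(-4)**2) + h) = -89*((3 + 6*(-4*(1 - 4))**2) - 126) = -89*((3 + 6*(-4*(-3))**2) - 126) = -89*((3 + 6*12**2) - 126) = -89*((3 + 6*144) - 126) = -89*((3 + 864) - 126) = -89*(867 - 126) = -89*741 = -65949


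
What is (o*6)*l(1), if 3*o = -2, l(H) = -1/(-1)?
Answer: -4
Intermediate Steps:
l(H) = 1 (l(H) = -1*(-1) = 1)
o = -⅔ (o = (⅓)*(-2) = -⅔ ≈ -0.66667)
(o*6)*l(1) = -⅔*6*1 = -4*1 = -4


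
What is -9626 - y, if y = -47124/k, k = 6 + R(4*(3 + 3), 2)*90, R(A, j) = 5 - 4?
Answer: -73081/8 ≈ -9135.1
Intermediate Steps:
R(A, j) = 1
k = 96 (k = 6 + 1*90 = 6 + 90 = 96)
y = -3927/8 (y = -47124/96 = -47124*1/96 = -3927/8 ≈ -490.88)
-9626 - y = -9626 - 1*(-3927/8) = -9626 + 3927/8 = -73081/8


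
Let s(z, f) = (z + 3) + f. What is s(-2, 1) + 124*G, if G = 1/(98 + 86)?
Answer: 123/46 ≈ 2.6739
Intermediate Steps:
G = 1/184 ≈ 0.0054348
s(z, f) = 3 + f + z (s(z, f) = (3 + z) + f = 3 + f + z)
s(-2, 1) + 124*G = (3 + 1 - 2) + 124*(1/184) = 2 + 31/46 = 123/46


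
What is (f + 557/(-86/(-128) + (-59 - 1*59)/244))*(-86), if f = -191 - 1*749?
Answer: -127592008/735 ≈ -1.7359e+5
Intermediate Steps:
f = -940 (f = -191 - 749 = -940)
(f + 557/(-86/(-128) + (-59 - 1*59)/244))*(-86) = (-940 + 557/(-86/(-128) + (-59 - 1*59)/244))*(-86) = (-940 + 557/(-86*(-1/128) + (-59 - 59)*(1/244)))*(-86) = (-940 + 557/(43/64 - 118*1/244))*(-86) = (-940 + 557/(43/64 - 59/122))*(-86) = (-940 + 557/(735/3904))*(-86) = (-940 + 557*(3904/735))*(-86) = (-940 + 2174528/735)*(-86) = (1483628/735)*(-86) = -127592008/735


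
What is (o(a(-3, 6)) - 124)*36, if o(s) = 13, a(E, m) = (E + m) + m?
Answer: -3996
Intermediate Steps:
a(E, m) = E + 2*m
(o(a(-3, 6)) - 124)*36 = (13 - 124)*36 = -111*36 = -3996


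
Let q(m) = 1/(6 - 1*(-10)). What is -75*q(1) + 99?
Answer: 1509/16 ≈ 94.313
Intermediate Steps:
q(m) = 1/16 (q(m) = 1/(6 + 10) = 1/16)
-75*q(1) + 99 = -75*1/16 + 99 = -75/16 + 99 = 1509/16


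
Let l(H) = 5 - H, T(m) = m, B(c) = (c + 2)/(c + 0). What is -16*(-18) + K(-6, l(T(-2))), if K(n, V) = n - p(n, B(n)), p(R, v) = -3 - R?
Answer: 279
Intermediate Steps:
B(c) = (2 + c)/c
K(n, V) = 3 + 2*n (K(n, V) = n - (-3 - n) = n + (3 + n) = 3 + 2*n)
-16*(-18) + K(-6, l(T(-2))) = -16*(-18) + (3 + 2*(-6)) = 288 + (3 - 12) = 288 - 9 = 279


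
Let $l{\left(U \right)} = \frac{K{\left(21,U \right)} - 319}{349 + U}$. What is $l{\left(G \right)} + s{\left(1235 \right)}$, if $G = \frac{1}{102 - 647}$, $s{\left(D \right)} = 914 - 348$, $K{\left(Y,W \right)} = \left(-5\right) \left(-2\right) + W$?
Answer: $\frac{7677647}{13586} \approx 565.11$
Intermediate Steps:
$K{\left(Y,W \right)} = 10 + W$
$s{\left(D \right)} = 566$ ($s{\left(D \right)} = 914 - 348 = 566$)
$G = - \frac{1}{545}$ ($G = \frac{1}{-545} = - \frac{1}{545} \approx -0.0018349$)
$l{\left(U \right)} = \frac{-309 + U}{349 + U}$ ($l{\left(U \right)} = \frac{\left(10 + U\right) - 319}{349 + U} = \frac{-309 + U}{349 + U}$)
$l{\left(G \right)} + s{\left(1235 \right)} = \frac{-309 - \frac{1}{545}}{349 - \frac{1}{545}} + 566 = \frac{1}{\frac{190204}{545}} \left(- \frac{168406}{545}\right) + 566 = \frac{545}{190204} \left(- \frac{168406}{545}\right) + 566 = - \frac{12029}{13586} + 566 = \frac{7677647}{13586}$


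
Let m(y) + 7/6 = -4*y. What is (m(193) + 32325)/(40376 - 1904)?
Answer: 189311/230832 ≈ 0.82012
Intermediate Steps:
m(y) = -7/6 - 4*y
(m(193) + 32325)/(40376 - 1904) = ((-7/6 - 4*193) + 32325)/(40376 - 1904) = ((-7/6 - 772) + 32325)/38472 = (-4639/6 + 32325)*(1/38472) = (189311/6)*(1/38472) = 189311/230832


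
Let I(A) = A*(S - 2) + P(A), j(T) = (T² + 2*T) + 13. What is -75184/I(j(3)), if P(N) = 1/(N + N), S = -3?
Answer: 4210304/7839 ≈ 537.10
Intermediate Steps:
P(N) = 1/(2*N)
j(T) = 13 + T² + 2*T
I(A) = 1/(2*A) - 5*A (I(A) = A*(-3 - 2) + 1/(2*A) = A*(-5) + 1/(2*A) = -5*A + 1/(2*A) = 1/(2*A) - 5*A)
-75184/I(j(3)) = -75184/(1/(2*(13 + 3² + 2*3)) - 5*(13 + 3² + 2*3)) = -75184/(1/(2*(13 + 9 + 6)) - 5*(13 + 9 + 6)) = -75184/((½)/28 - 5*28) = -75184/((½)*(1/28) - 140) = -75184/(1/56 - 140) = -75184/(-7839/56) = -75184*(-56/7839) = 4210304/7839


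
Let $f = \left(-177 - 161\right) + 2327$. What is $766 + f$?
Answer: $2755$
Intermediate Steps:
$f = 1989$ ($f = \left(-177 - 161\right) + 2327 = -338 + 2327 = 1989$)
$766 + f = 766 + 1989 = 2755$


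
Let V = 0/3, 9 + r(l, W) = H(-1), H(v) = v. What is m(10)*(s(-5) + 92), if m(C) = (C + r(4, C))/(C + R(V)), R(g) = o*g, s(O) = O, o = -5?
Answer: 0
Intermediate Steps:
r(l, W) = -10 (r(l, W) = -9 - 1 = -10)
V = 0 (V = 0*(1/3) = 0)
R(g) = -5*g
m(C) = (-10 + C)/C (m(C) = (C - 10)/(C - 5*0) = (-10 + C)/(C + 0) = (-10 + C)/C)
m(10)*(s(-5) + 92) = ((-10 + 10)/10)*(-5 + 92) = ((1/10)*0)*87 = 0*87 = 0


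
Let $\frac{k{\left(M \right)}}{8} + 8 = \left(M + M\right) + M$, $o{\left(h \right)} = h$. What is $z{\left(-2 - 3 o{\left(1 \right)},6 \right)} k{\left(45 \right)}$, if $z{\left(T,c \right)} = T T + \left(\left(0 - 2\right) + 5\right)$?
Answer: $28448$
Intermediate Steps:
$k{\left(M \right)} = -64 + 24 M$ ($k{\left(M \right)} = -64 + 8 \left(\left(M + M\right) + M\right) = -64 + 8 \left(2 M + M\right) = -64 + 8 \cdot 3 M = -64 + 24 M$)
$z{\left(T,c \right)} = 3 + T^{2}$ ($z{\left(T,c \right)} = T^{2} + \left(-2 + 5\right) = T^{2} + 3 = 3 + T^{2}$)
$z{\left(-2 - 3 o{\left(1 \right)},6 \right)} k{\left(45 \right)} = \left(3 + \left(-2 - 3\right)^{2}\right) \left(-64 + 24 \cdot 45\right) = \left(3 + \left(-2 - 3\right)^{2}\right) \left(-64 + 1080\right) = \left(3 + \left(-5\right)^{2}\right) 1016 = \left(3 + 25\right) 1016 = 28 \cdot 1016 = 28448$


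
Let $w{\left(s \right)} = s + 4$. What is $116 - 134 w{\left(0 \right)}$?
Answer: $-420$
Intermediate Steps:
$w{\left(s \right)} = 4 + s$
$116 - 134 w{\left(0 \right)} = 116 - 134 \left(4 + 0\right) = 116 - 536 = -420$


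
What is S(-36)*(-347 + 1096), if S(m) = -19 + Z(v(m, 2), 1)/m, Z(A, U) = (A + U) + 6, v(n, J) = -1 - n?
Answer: -90629/6 ≈ -15105.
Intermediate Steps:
Z(A, U) = 6 + A + U
S(m) = -19 + (6 - m)/m (S(m) = -19 + (6 + (-1 - m) + 1)/m = -19 + (6 - m)/m)
S(-36)*(-347 + 1096) = (-20 + 6/(-36))*(-347 + 1096) = (-20 + 6*(-1/36))*749 = (-20 - ⅙)*749 = -121/6*749 = -90629/6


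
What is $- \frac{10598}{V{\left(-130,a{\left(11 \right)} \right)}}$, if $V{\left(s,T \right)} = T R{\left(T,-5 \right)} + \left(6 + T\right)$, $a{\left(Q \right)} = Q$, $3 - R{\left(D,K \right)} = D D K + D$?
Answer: $- \frac{5299}{3292} \approx -1.6097$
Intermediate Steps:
$R{\left(D,K \right)} = 3 - D - K D^{2}$ ($R{\left(D,K \right)} = 3 - \left(D D K + D\right) = 3 - \left(D^{2} K + D\right) = 3 - \left(K D^{2} + D\right) = 3 - \left(D + K D^{2}\right) = 3 - D - K D^{2}$)
$V{\left(s,T \right)} = 6 + T + T \left(3 - T + 5 T^{2}\right)$ ($V{\left(s,T \right)} = T \left(3 - T - - 5 T^{2}\right) + \left(6 + T\right) = T \left(3 - T + 5 T^{2}\right) + \left(6 + T\right) = 6 + T + T \left(3 - T + 5 T^{2}\right)$)
$- \frac{10598}{V{\left(-130,a{\left(11 \right)} \right)}} = - \frac{10598}{6 + 11 + 11 \left(3 - 11 + 5 \cdot 11^{2}\right)} = - \frac{10598}{6 + 11 + 11 \left(3 - 11 + 5 \cdot 121\right)} = - \frac{10598}{6 + 11 + 11 \left(3 - 11 + 605\right)} = - \frac{10598}{6 + 11 + 11 \cdot 597} = - \frac{10598}{6 + 11 + 6567} = - \frac{10598}{6584} = \left(-10598\right) \frac{1}{6584} = - \frac{5299}{3292}$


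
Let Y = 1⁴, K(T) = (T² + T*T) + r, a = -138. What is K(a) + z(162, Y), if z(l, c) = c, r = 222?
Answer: 38311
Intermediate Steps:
K(T) = 222 + 2*T² (K(T) = (T² + T*T) + 222 = (T² + T²) + 222 = 2*T² + 222 = 222 + 2*T²)
Y = 1
K(a) + z(162, Y) = (222 + 2*(-138)²) + 1 = (222 + 2*19044) + 1 = (222 + 38088) + 1 = 38310 + 1 = 38311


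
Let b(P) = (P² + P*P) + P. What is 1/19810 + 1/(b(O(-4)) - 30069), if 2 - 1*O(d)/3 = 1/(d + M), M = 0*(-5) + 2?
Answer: 10139/593289690 ≈ 1.7089e-5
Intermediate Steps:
M = 2 (M = 0 + 2 = 2)
O(d) = 6 - 3/(2 + d) (O(d) = 6 - 3/(d + 2) = 6 - 3/(2 + d))
b(P) = P + 2*P² (b(P) = (P² + P²) + P = 2*P² + P = P + 2*P²)
1/19810 + 1/(b(O(-4)) - 30069) = 1/19810 + 1/((3*(3 + 2*(-4))/(2 - 4))*(1 + 2*(3*(3 + 2*(-4))/(2 - 4))) - 30069) = 1/19810 + 1/((3*(3 - 8)/(-2))*(1 + 2*(3*(3 - 8)/(-2))) - 30069) = 1/19810 + 1/((3*(-½)*(-5))*(1 + 2*(3*(-½)*(-5))) - 30069) = 1/19810 + 1/(15*(1 + 2*(15/2))/2 - 30069) = 1/19810 + 1/(15*(1 + 15)/2 - 30069) = 1/19810 + 1/((15/2)*16 - 30069) = 1/19810 + 1/(120 - 30069) = 1/19810 + 1/(-29949) = 1/19810 - 1/29949 = 10139/593289690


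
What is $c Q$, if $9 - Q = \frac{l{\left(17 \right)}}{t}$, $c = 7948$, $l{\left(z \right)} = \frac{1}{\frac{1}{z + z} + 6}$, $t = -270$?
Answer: $\frac{1979783216}{27675} \approx 71537.0$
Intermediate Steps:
$l{\left(z \right)} = \frac{1}{6 + \frac{1}{2 z}}$ ($l{\left(z \right)} = \frac{1}{\frac{1}{2 z} + 6} = \frac{1}{6 + \frac{1}{2 z}}$)
$Q = \frac{249092}{27675}$ ($Q = 9 - \frac{2 \cdot 17 \frac{1}{1 + 12 \cdot 17}}{-270} = 9 - 2 \cdot 17 \frac{1}{1 + 204} \left(- \frac{1}{270}\right) = 9 - 2 \cdot 17 \cdot \frac{1}{205} \left(- \frac{1}{270}\right) = 9 - \frac{34}{205} \left(- \frac{1}{270}\right) = 9 - - \frac{17}{27675} = 9 + \frac{17}{27675} = \frac{249092}{27675} \approx 9.0006$)
$c Q = 7948 \cdot \frac{249092}{27675} = \frac{1979783216}{27675}$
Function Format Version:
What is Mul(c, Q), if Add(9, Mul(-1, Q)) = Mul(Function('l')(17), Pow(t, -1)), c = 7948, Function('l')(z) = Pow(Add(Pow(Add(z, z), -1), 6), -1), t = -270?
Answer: Rational(1979783216, 27675) ≈ 71537.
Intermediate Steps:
Function('l')(z) = Pow(Add(6, Mul(Rational(1, 2), Pow(z, -1))), -1) (Function('l')(z) = Pow(Add(Pow(Mul(2, z), -1), 6), -1) = Pow(Add(Mul(Rational(1, 2), Pow(z, -1)), 6), -1) = Pow(Add(6, Mul(Rational(1, 2), Pow(z, -1))), -1))
Q = Rational(249092, 27675) (Q = Add(9, Mul(-1, Mul(Mul(2, 17, Pow(Add(1, Mul(12, 17)), -1)), Pow(-270, -1)))) = Add(9, Mul(-1, Mul(Mul(2, 17, Pow(Add(1, 204), -1)), Rational(-1, 270)))) = Add(9, Mul(-1, Mul(Mul(2, 17, Pow(205, -1)), Rational(-1, 270)))) = Add(9, Mul(-1, Mul(Mul(2, 17, Rational(1, 205)), Rational(-1, 270)))) = Add(9, Mul(-1, Mul(Rational(34, 205), Rational(-1, 270)))) = Add(9, Mul(-1, Rational(-17, 27675))) = Add(9, Rational(17, 27675)) = Rational(249092, 27675) ≈ 9.0006)
Mul(c, Q) = Mul(7948, Rational(249092, 27675)) = Rational(1979783216, 27675)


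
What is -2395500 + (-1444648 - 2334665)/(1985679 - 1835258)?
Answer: -360337284813/150421 ≈ -2.3955e+6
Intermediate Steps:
-2395500 + (-1444648 - 2334665)/(1985679 - 1835258) = -2395500 - 3779313/150421 = -360337284813/150421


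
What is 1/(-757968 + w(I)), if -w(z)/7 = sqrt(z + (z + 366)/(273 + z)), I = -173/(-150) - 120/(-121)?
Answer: -2216175603285600/1679790189172166639069 + 385*sqrt(9843367923638202)/1679790189172166639069 ≈ -1.3193e-6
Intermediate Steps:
I = 38933/18150 (I = -173*(-1/150) - 120*(-1/121) = 173/150 + 120/121 = 38933/18150 ≈ 2.1451)
w(z) = -7*sqrt(z + (366 + z)/(273 + z)) (w(z) = -7*sqrt(z + (z + 366)/(273 + z)) = -7*sqrt(z + (366 + z)/(273 + z)))
1/(-757968 + w(I)) = 1/(-757968 - 7*sqrt(366 + 38933/18150 + 38933*(273 + 38933/18150)/18150)/sqrt(273 + 38933/18150)) = 1/(-757968 - 7*55*sqrt(29963298)*sqrt(366 + 38933/18150 + (38933/18150)*(4993883/18150))/4993883) = 1/(-757968 - 7*55*sqrt(29963298)*sqrt(366 + 38933/18150 + 194426846839/329422500)/4993883) = 1/(-757968 - 7*sqrt(9843367923638202)/53160690)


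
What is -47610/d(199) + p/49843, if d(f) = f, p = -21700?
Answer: -2377343530/9918757 ≈ -239.68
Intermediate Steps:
-47610/d(199) + p/49843 = -47610/199 - 21700/49843 = -2377343530/9918757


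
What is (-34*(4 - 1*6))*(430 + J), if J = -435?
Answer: -340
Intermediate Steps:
(-34*(4 - 1*6))*(430 + J) = (-34*(4 - 1*6))*(430 - 435) = -34*(4 - 6)*(-5) = -34*(-2)*(-5) = 68*(-5) = -340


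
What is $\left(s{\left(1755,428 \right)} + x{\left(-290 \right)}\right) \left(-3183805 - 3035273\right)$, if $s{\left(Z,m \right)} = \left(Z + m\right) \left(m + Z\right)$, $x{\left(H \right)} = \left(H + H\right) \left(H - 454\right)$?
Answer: $-32320604337702$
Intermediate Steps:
$x{\left(H \right)} = 2 H \left(-454 + H\right)$
$s{\left(Z,m \right)} = \left(Z + m\right)^{2}$ ($s{\left(Z,m \right)} = \left(Z + m\right) \left(Z + m\right) = \left(Z + m\right)^{2}$)
$\left(s{\left(1755,428 \right)} + x{\left(-290 \right)}\right) \left(-3183805 - 3035273\right) = \left(\left(1755 + 428\right)^{2} + 2 \left(-290\right) \left(-454 - 290\right)\right) \left(-3183805 - 3035273\right) = \left(2183^{2} + 2 \left(-290\right) \left(-744\right)\right) \left(-6219078\right) = \left(4765489 + 431520\right) \left(-6219078\right) = 5197009 \left(-6219078\right) = -32320604337702$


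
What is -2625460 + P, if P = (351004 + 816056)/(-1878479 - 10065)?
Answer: -1239574474325/472136 ≈ -2.6255e+6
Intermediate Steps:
P = -291765/472136 (P = 1167060/(-1888544) = 1167060*(-1/1888544) = -291765/472136 ≈ -0.61797)
-2625460 + P = -2625460 - 291765/472136 = -1239574474325/472136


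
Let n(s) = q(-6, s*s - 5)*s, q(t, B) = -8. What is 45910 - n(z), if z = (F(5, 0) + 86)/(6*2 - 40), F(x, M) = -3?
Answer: 321204/7 ≈ 45886.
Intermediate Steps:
z = -83/28 (z = (-3 + 86)/(6*2 - 40) = 83/(12 - 40) = 83/(-28) = 83*(-1/28) = -83/28 ≈ -2.9643)
n(s) = -8*s
45910 - n(z) = 45910 - (-8)*(-83)/28 = 45910 - 1*166/7 = 45910 - 166/7 = 321204/7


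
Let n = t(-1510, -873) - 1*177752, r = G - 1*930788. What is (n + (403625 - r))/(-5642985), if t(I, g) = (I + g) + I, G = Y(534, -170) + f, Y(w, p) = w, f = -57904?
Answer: -1210138/5642985 ≈ -0.21445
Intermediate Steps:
G = -57370 (G = 534 - 57904 = -57370)
t(I, g) = g + 2*I
r = -988158 (r = -57370 - 1*930788 = -57370 - 930788 = -988158)
n = -181645 (n = (-873 + 2*(-1510)) - 1*177752 = (-873 - 3020) - 177752 = -3893 - 177752 = -181645)
(n + (403625 - r))/(-5642985) = (-181645 + (403625 - 1*(-988158)))/(-5642985) = (-181645 + (403625 + 988158))*(-1/5642985) = (-181645 + 1391783)*(-1/5642985) = 1210138*(-1/5642985) = -1210138/5642985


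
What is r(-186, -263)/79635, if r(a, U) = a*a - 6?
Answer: 2306/5309 ≈ 0.43436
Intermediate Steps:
r(a, U) = -6 + a² (r(a, U) = a² - 6 = -6 + a²)
r(-186, -263)/79635 = (-6 + (-186)²)/79635 = (-6 + 34596)*(1/79635) = 34590*(1/79635) = 2306/5309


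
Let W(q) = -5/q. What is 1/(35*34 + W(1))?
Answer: 1/1185 ≈ 0.00084388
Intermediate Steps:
1/(35*34 + W(1)) = 1/(35*34 - 5/1) = 1/(1190 - 5*1) = 1/(1190 - 5) = 1/1185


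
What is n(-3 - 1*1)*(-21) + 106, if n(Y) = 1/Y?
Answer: 445/4 ≈ 111.25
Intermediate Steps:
n(Y) = 1/Y
n(-3 - 1*1)*(-21) + 106 = -21/(-3 - 1*1) + 106 = -21/(-3 - 1) + 106 = -21/(-4) + 106 = -1/4*(-21) + 106 = 21/4 + 106 = 445/4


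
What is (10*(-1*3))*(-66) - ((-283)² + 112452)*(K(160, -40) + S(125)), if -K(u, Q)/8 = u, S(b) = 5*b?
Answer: 126116335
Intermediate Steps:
K(u, Q) = -8*u
(10*(-1*3))*(-66) - ((-283)² + 112452)*(K(160, -40) + S(125)) = (10*(-1*3))*(-66) - ((-283)² + 112452)*(-8*160 + 5*125) = (10*(-3))*(-66) - (80089 + 112452)*(-1280 + 625) = -30*(-66) - 192541*(-655) = 1980 - 1*(-126114355) = 1980 + 126114355 = 126116335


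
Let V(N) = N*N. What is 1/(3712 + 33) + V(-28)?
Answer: 2936081/3745 ≈ 784.00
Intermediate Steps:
V(N) = N²
1/(3712 + 33) + V(-28) = 1/(3712 + 33) + (-28)² = 1/3745 + 784 = 2936081/3745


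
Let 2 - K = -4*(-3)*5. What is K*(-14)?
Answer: 812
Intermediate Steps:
K = -58 (K = 2 - (-4*(-3))*5 = 2 - 12*5 = 2 - 1*60 = 2 - 60 = -58)
K*(-14) = -58*(-14) = 812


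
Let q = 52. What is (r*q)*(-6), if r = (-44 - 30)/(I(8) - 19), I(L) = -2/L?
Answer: -92352/77 ≈ -1199.4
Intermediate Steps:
r = 296/77 (r = (-44 - 30)/(-2/8 - 19) = -74/(-2*⅛ - 19) = -74/(-¼ - 19) = -74/(-77/4) = -74*(-4/77) = 296/77 ≈ 3.8442)
(r*q)*(-6) = ((296/77)*52)*(-6) = (15392/77)*(-6) = -92352/77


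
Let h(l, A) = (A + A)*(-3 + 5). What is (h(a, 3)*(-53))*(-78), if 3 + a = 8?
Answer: 49608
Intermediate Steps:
a = 5 (a = -3 + 8 = 5)
h(l, A) = 4*A (h(l, A) = (2*A)*2 = 4*A)
(h(a, 3)*(-53))*(-78) = ((4*3)*(-53))*(-78) = (12*(-53))*(-78) = -636*(-78) = 49608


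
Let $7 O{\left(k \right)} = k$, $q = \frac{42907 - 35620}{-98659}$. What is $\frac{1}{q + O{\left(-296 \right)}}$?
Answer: $- \frac{690613}{29254073} \approx -0.023607$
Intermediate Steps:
$q = - \frac{7287}{98659}$ ($q = \left(42907 - 35620\right) \left(- \frac{1}{98659}\right) = 7287 \left(- \frac{1}{98659}\right) = - \frac{7287}{98659} \approx -0.07386$)
$O{\left(k \right)} = \frac{k}{7}$
$\frac{1}{q + O{\left(-296 \right)}} = \frac{1}{- \frac{7287}{98659} + \frac{1}{7} \left(-296\right)} = \frac{1}{- \frac{7287}{98659} - \frac{296}{7}} = \frac{1}{- \frac{29254073}{690613}} = - \frac{690613}{29254073}$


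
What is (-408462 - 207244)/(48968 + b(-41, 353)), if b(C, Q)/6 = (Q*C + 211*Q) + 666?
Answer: -307853/206512 ≈ -1.4907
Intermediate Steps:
b(C, Q) = 3996 + 1266*Q + 6*C*Q (b(C, Q) = 6*((Q*C + 211*Q) + 666) = 6*((C*Q + 211*Q) + 666) = 6*((211*Q + C*Q) + 666) = 6*(666 + 211*Q + C*Q) = 3996 + 1266*Q + 6*C*Q)
(-408462 - 207244)/(48968 + b(-41, 353)) = (-408462 - 207244)/(48968 + (3996 + 1266*353 + 6*(-41)*353)) = -615706/(48968 + (3996 + 446898 - 86838)) = -615706/(48968 + 364056) = -615706/413024 = -615706*1/413024 = -307853/206512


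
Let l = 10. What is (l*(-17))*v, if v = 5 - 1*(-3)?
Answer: -1360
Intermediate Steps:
v = 8 (v = 5 + 3 = 8)
(l*(-17))*v = (10*(-17))*8 = -170*8 = -1360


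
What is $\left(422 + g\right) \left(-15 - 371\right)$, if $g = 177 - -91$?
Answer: $-266340$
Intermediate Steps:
$g = 268$ ($g = 177 + 91 = 268$)
$\left(422 + g\right) \left(-15 - 371\right) = \left(422 + 268\right) \left(-15 - 371\right) = 690 \left(-386\right) = -266340$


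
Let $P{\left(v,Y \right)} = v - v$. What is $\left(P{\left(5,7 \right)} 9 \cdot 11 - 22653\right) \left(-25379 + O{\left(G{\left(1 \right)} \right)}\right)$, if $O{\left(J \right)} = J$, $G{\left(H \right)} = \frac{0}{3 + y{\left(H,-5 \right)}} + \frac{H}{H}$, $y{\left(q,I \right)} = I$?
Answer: $574887834$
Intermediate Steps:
$G{\left(H \right)} = 1$ ($G{\left(H \right)} = \frac{0}{3 - 5} + \frac{H}{H} = \frac{0}{-2} + 1 = 0 \left(- \frac{1}{2}\right) + 1 = 0 + 1 = 1$)
$P{\left(v,Y \right)} = 0$
$\left(P{\left(5,7 \right)} 9 \cdot 11 - 22653\right) \left(-25379 + O{\left(G{\left(1 \right)} \right)}\right) = \left(0 \cdot 9 \cdot 11 - 22653\right) \left(-25379 + 1\right) = \left(0 \cdot 11 - 22653\right) \left(-25378\right) = \left(0 - 22653\right) \left(-25378\right) = \left(-22653\right) \left(-25378\right) = 574887834$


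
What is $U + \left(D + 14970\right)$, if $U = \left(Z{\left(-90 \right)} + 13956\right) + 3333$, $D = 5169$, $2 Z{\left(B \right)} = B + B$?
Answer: $37338$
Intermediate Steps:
$Z{\left(B \right)} = B$ ($Z{\left(B \right)} = \frac{B + B}{2} = \frac{2 B}{2} = B$)
$U = 17199$ ($U = \left(-90 + 13956\right) + 3333 = 13866 + 3333 = 17199$)
$U + \left(D + 14970\right) = 17199 + \left(5169 + 14970\right) = 17199 + 20139 = 37338$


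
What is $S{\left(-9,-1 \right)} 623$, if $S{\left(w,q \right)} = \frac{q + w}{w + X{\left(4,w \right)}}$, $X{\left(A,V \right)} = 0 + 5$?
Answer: $\frac{3115}{2} \approx 1557.5$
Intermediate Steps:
$X{\left(A,V \right)} = 5$
$S{\left(w,q \right)} = \frac{q + w}{5 + w}$ ($S{\left(w,q \right)} = \frac{q + w}{w + 5} = \frac{q + w}{5 + w}$)
$S{\left(-9,-1 \right)} 623 = \frac{-1 - 9}{5 - 9} \cdot 623 = \frac{1}{-4} \left(-10\right) 623 = \left(- \frac{1}{4}\right) \left(-10\right) 623 = \frac{5}{2} \cdot 623 = \frac{3115}{2}$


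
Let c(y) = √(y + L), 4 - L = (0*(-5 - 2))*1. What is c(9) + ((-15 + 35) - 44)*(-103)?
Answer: 2472 + √13 ≈ 2475.6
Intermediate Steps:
L = 4 (L = 4 - 0*(-5 - 2) = 4 - 0*(-7) = 4 - 0 = 4 - 1*0 = 4 + 0 = 4)
c(y) = √(4 + y) (c(y) = √(y + 4) = √(4 + y))
c(9) + ((-15 + 35) - 44)*(-103) = √(4 + 9) + ((-15 + 35) - 44)*(-103) = √13 + (20 - 44)*(-103) = √13 - 24*(-103) = √13 + 2472 = 2472 + √13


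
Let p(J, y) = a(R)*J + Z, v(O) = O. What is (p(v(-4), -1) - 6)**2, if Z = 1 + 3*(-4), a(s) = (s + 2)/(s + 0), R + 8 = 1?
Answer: 19321/49 ≈ 394.31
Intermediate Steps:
R = -7 (R = -8 + 1 = -7)
a(s) = (2 + s)/s
Z = -11 (Z = 1 - 12 = -11)
p(J, y) = -11 + 5*J/7 (p(J, y) = ((2 - 7)/(-7))*J - 11 = (-1/7*(-5))*J - 11 = 5*J/7 - 11 = -11 + 5*J/7)
(p(v(-4), -1) - 6)**2 = ((-11 + (5/7)*(-4)) - 6)**2 = ((-11 - 20/7) - 6)**2 = (-97/7 - 6)**2 = (-139/7)**2 = 19321/49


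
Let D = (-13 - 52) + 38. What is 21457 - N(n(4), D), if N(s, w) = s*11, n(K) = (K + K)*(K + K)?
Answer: 20753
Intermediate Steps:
n(K) = 4*K**2 (n(K) = (2*K)*(2*K) = 4*K**2)
D = -27 (D = -65 + 38 = -27)
N(s, w) = 11*s
21457 - N(n(4), D) = 21457 - 11*4*4**2 = 21457 - 11*4*16 = 21457 - 11*64 = 21457 - 1*704 = 21457 - 704 = 20753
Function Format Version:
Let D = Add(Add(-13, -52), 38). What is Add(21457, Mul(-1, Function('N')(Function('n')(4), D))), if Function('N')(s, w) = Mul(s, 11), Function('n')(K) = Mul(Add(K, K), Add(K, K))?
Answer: 20753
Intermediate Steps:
Function('n')(K) = Mul(4, Pow(K, 2)) (Function('n')(K) = Mul(Mul(2, K), Mul(2, K)) = Mul(4, Pow(K, 2)))
D = -27 (D = Add(-65, 38) = -27)
Function('N')(s, w) = Mul(11, s)
Add(21457, Mul(-1, Function('N')(Function('n')(4), D))) = Add(21457, Mul(-1, Mul(11, Mul(4, Pow(4, 2))))) = Add(21457, Mul(-1, Mul(11, Mul(4, 16)))) = Add(21457, Mul(-1, Mul(11, 64))) = Add(21457, Mul(-1, 704)) = Add(21457, -704) = 20753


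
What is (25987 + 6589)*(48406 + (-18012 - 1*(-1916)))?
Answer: 1052530560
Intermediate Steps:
(25987 + 6589)*(48406 + (-18012 - 1*(-1916))) = 32576*(48406 + (-18012 + 1916)) = 32576*(48406 - 16096) = 32576*32310 = 1052530560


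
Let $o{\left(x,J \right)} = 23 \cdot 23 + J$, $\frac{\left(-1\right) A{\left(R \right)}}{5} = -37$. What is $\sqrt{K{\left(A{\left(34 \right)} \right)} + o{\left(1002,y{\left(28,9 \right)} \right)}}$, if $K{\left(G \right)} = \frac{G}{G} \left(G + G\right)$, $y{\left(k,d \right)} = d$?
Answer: $2 \sqrt{227} \approx 30.133$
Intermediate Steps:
$A{\left(R \right)} = 185$ ($A{\left(R \right)} = \left(-5\right) \left(-37\right) = 185$)
$o{\left(x,J \right)} = 529 + J$
$K{\left(G \right)} = 2 G$ ($K{\left(G \right)} = 1 \cdot 2 G = 2 G$)
$\sqrt{K{\left(A{\left(34 \right)} \right)} + o{\left(1002,y{\left(28,9 \right)} \right)}} = \sqrt{2 \cdot 185 + \left(529 + 9\right)} = \sqrt{370 + 538} = \sqrt{908} = 2 \sqrt{227}$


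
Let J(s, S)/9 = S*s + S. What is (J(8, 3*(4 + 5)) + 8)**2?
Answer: 4818025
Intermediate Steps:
J(s, S) = 9*S + 9*S*s (J(s, S) = 9*(S*s + S) = 9*(S + S*s) = 9*S + 9*S*s)
(J(8, 3*(4 + 5)) + 8)**2 = (9*(3*(4 + 5))*(1 + 8) + 8)**2 = (9*(3*9)*9 + 8)**2 = (9*27*9 + 8)**2 = (2187 + 8)**2 = 2195**2 = 4818025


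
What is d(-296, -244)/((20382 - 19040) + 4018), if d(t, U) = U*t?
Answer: 4514/335 ≈ 13.475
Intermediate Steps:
d(-296, -244)/((20382 - 19040) + 4018) = (-244*(-296))/((20382 - 19040) + 4018) = 72224/(1342 + 4018) = 72224/5360 = 72224*(1/5360) = 4514/335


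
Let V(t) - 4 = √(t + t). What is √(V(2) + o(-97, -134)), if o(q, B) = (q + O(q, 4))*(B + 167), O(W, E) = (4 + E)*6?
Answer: 3*I*√179 ≈ 40.137*I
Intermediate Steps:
O(W, E) = 24 + 6*E
o(q, B) = (48 + q)*(167 + B) (o(q, B) = (q + (24 + 6*4))*(B + 167) = (q + (24 + 24))*(167 + B) = (q + 48)*(167 + B) = (48 + q)*(167 + B))
V(t) = 4 + √2*√t (V(t) = 4 + √(t + t) = 4 + √(2*t) = 4 + √2*√t)
√(V(2) + o(-97, -134)) = √((4 + √2*√2) + (8016 + 48*(-134) + 167*(-97) - 134*(-97))) = √((4 + 2) + (8016 - 6432 - 16199 + 12998)) = √(6 - 1617) = √(-1611) = 3*I*√179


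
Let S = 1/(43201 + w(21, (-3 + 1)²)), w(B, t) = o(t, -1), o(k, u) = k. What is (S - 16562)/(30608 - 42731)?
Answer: 26502267/19399045 ≈ 1.3662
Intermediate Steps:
w(B, t) = t
S = 1/43205 (S = 1/(43201 + (-3 + 1)²) = 1/(43201 + (-2)²) = 1/(43201 + 4) = 1/43205 ≈ 2.3145e-5)
(S - 16562)/(30608 - 42731) = (1/43205 - 16562)/(30608 - 42731) = -715561209/43205/(-12123) = -715561209/43205*(-1/12123) = 26502267/19399045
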